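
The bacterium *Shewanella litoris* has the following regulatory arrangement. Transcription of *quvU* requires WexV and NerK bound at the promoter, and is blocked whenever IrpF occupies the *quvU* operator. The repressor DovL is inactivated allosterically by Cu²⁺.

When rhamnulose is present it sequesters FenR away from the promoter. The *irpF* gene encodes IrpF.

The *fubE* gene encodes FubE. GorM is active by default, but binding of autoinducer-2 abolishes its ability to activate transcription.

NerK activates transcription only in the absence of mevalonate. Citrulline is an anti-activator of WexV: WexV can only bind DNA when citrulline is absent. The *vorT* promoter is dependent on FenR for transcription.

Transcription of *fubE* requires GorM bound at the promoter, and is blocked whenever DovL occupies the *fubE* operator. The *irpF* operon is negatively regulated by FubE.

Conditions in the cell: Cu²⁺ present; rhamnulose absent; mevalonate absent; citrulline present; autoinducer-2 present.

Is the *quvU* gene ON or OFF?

OFF

Autoinducer-2 is present, so GorM is inactive.
Cu²⁺ is present, so DovL is inactive.
Required activator GorM is absent, so *fubE* is not transcribed.
So FubE is not produced.
With no repressor bound, *irpF* is transcribed.
So IrpF is produced and active.
Citrulline is present, so WexV is inactive.
Mevalonate is absent, so NerK is active.
With repressor IrpF bound, *quvU* is not transcribed.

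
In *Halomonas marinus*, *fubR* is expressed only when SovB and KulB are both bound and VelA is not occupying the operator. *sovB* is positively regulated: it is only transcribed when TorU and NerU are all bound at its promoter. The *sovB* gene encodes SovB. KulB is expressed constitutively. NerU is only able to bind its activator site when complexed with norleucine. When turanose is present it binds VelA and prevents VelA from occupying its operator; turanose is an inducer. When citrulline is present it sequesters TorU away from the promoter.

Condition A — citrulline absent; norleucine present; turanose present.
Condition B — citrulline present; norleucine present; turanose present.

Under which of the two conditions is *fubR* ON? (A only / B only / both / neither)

A only

Condition A:
Citrulline is absent, so TorU is active.
Norleucine is present, so NerU is active.
No repressor is bound and TorU and NerU are active, so *sovB* is transcribed.
So SovB is produced and active.
KulB is produced constitutively and is active.
Turanose is present, so VelA is inactive.
No repressor is bound and SovB and KulB are active, so *fubR* is transcribed.
→ *fubR* is ON in A.
Condition B:
Citrulline is present, so TorU is inactive.
Norleucine is present, so NerU is active.
Required activator TorU is absent, so *sovB* is not transcribed.
So SovB is not produced.
KulB is produced constitutively and is active.
Turanose is present, so VelA is inactive.
Required activator SovB is absent, so *fubR* is not transcribed.
→ *fubR* is OFF in B.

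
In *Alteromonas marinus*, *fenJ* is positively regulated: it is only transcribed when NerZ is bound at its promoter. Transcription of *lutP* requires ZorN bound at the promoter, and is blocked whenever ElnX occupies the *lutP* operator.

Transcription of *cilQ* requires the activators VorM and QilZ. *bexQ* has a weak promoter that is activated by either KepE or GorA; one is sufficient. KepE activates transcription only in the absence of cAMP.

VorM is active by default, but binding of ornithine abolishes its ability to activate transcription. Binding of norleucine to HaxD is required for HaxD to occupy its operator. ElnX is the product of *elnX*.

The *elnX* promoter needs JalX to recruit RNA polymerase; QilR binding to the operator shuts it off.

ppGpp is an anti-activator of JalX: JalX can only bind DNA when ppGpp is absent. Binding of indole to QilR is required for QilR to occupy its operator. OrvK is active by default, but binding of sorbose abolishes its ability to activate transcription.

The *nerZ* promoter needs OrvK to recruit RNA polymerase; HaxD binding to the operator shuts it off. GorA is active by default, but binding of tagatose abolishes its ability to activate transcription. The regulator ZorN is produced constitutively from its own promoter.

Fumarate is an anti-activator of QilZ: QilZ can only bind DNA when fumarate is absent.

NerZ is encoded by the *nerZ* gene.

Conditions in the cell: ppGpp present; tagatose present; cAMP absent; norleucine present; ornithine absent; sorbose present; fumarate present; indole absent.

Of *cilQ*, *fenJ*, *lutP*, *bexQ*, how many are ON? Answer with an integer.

2

Ornithine is absent, so VorM is active.
Fumarate is present, so QilZ is inactive.
Required activator QilZ is absent, so *cilQ* is not transcribed.
→ *cilQ* is OFF.
Norleucine is present, so HaxD is active.
Sorbose is present, so OrvK is inactive.
With repressor HaxD bound, *nerZ* is not transcribed.
So NerZ is not produced.
Required activator NerZ is absent, so *fenJ* is not transcribed.
→ *fenJ* is OFF.
ppGpp is present, so JalX is inactive.
Indole is absent, so QilR is inactive.
Required activator JalX is absent, so *elnX* is not transcribed.
So ElnX is not produced.
ZorN is produced constitutively and is active.
No repressor is bound and ZorN is active, so *lutP* is transcribed.
→ *lutP* is ON.
cAMP is absent, so KepE is active.
Tagatose is present, so GorA is inactive.
Activator KepE is present, so *bexQ* is transcribed.
→ *bexQ* is ON.
2 of the 4 genes are transcribed.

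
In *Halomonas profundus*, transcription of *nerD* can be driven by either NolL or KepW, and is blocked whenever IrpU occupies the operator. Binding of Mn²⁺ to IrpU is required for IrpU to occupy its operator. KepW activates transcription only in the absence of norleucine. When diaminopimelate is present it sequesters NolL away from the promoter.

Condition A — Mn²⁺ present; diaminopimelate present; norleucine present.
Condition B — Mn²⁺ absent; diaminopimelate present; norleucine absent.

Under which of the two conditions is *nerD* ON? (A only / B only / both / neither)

Condition A:
Mn²⁺ is present, so IrpU is active.
Diaminopimelate is present, so NolL is inactive.
Norleucine is present, so KepW is inactive.
With repressor IrpU bound, *nerD* is not transcribed.
→ *nerD* is OFF in A.
Condition B:
Mn²⁺ is absent, so IrpU is inactive.
Diaminopimelate is present, so NolL is inactive.
Norleucine is absent, so KepW is active.
Activator KepW is present, so *nerD* is transcribed.
→ *nerD* is ON in B.

B only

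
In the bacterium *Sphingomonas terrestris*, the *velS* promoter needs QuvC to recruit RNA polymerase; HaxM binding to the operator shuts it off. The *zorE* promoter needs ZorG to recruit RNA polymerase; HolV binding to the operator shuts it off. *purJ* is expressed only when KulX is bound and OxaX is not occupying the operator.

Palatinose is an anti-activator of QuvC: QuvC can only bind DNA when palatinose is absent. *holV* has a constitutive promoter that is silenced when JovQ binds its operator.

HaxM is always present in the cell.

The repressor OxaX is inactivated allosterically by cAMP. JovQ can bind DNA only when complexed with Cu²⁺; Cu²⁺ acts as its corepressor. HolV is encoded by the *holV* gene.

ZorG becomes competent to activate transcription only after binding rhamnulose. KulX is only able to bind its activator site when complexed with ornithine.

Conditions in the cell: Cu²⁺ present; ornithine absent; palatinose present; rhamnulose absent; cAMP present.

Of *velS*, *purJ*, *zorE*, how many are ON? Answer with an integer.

0

Palatinose is present, so QuvC is inactive.
HaxM is produced constitutively and is active.
With repressor HaxM bound, *velS* is not transcribed.
→ *velS* is OFF.
Ornithine is absent, so KulX is inactive.
cAMP is present, so OxaX is inactive.
Required activator KulX is absent, so *purJ* is not transcribed.
→ *purJ* is OFF.
Cu²⁺ is present, so JovQ is active.
With repressor JovQ bound, *holV* is not transcribed.
So HolV is not produced.
Rhamnulose is absent, so ZorG is inactive.
Required activator ZorG is absent, so *zorE* is not transcribed.
→ *zorE* is OFF.
0 of the 3 genes are transcribed.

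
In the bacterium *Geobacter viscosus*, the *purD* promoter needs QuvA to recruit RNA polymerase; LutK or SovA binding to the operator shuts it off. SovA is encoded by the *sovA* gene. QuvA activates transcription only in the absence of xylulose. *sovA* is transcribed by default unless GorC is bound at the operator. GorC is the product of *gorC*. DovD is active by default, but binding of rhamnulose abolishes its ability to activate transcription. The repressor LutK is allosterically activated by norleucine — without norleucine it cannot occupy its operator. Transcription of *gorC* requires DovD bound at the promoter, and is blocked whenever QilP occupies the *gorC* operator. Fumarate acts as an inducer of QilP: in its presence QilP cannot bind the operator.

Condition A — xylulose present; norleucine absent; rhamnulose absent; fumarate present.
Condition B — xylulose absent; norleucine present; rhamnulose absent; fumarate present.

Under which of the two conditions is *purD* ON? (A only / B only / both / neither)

Condition A:
Xylulose is present, so QuvA is inactive.
Norleucine is absent, so LutK is inactive.
Rhamnulose is absent, so DovD is active.
Fumarate is present, so QilP is inactive.
No repressor is bound and DovD is active, so *gorC* is transcribed.
So GorC is produced and active.
With repressor GorC bound, *sovA* is not transcribed.
So SovA is not produced.
Required activator QuvA is absent, so *purD* is not transcribed.
→ *purD* is OFF in A.
Condition B:
Xylulose is absent, so QuvA is active.
Norleucine is present, so LutK is active.
Rhamnulose is absent, so DovD is active.
Fumarate is present, so QilP is inactive.
No repressor is bound and DovD is active, so *gorC* is transcribed.
So GorC is produced and active.
With repressor GorC bound, *sovA* is not transcribed.
So SovA is not produced.
With repressor LutK bound, *purD* is not transcribed.
→ *purD* is OFF in B.

neither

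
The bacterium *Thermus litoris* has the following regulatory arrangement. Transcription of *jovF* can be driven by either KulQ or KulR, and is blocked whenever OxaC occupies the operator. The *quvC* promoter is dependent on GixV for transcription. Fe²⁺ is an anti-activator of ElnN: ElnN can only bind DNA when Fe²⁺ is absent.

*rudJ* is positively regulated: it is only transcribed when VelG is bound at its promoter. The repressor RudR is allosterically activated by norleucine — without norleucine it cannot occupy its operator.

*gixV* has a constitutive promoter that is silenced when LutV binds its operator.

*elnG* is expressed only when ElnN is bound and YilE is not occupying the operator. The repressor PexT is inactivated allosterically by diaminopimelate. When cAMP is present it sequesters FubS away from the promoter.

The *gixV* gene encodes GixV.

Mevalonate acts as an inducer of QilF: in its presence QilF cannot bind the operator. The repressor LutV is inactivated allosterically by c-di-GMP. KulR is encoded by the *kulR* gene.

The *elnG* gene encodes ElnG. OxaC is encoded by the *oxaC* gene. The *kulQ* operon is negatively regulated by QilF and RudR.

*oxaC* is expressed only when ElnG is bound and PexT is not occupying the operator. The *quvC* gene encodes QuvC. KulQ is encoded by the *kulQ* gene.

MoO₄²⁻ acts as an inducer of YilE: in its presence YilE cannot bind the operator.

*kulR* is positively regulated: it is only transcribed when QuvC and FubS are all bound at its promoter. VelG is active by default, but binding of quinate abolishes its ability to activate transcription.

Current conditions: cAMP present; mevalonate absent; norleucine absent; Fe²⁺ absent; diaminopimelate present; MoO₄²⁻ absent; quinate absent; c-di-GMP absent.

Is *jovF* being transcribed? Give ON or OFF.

OFF

Mevalonate is absent, so QilF is active.
Norleucine is absent, so RudR is inactive.
With repressor QilF bound, *kulQ* is not transcribed.
So KulQ is not produced.
MoO₄²⁻ is absent, so YilE is active.
Fe²⁺ is absent, so ElnN is active.
With repressor YilE bound, *elnG* is not transcribed.
So ElnG is not produced.
Diaminopimelate is present, so PexT is inactive.
Required activator ElnG is absent, so *oxaC* is not transcribed.
So OxaC is not produced.
c-di-GMP is absent, so LutV is active.
With repressor LutV bound, *gixV* is not transcribed.
So GixV is not produced.
Required activator GixV is absent, so *quvC* is not transcribed.
So QuvC is not produced.
cAMP is present, so FubS is inactive.
Required activator QuvC is absent, so *kulR* is not transcribed.
So KulR is not produced.
No activator is available at the *jovF* promoter, so *jovF* is not transcribed.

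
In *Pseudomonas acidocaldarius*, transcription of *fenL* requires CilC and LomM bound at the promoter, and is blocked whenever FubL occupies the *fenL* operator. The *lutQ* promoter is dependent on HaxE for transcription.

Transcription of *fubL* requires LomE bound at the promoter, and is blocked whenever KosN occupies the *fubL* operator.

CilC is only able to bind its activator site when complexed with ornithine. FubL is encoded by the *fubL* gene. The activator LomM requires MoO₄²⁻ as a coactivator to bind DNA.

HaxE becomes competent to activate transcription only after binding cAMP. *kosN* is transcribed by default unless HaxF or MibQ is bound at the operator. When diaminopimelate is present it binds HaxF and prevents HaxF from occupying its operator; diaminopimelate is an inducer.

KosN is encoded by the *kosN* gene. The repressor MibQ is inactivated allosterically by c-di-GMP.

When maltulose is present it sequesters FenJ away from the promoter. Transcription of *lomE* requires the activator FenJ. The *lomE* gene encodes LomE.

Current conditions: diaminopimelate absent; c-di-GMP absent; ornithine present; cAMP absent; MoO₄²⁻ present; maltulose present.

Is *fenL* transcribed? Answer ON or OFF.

Maltulose is present, so FenJ is inactive.
Required activator FenJ is absent, so *lomE* is not transcribed.
So LomE is not produced.
Diaminopimelate is absent, so HaxF is active.
c-di-GMP is absent, so MibQ is active.
With repressor HaxF bound, *kosN* is not transcribed.
So KosN is not produced.
Required activator LomE is absent, so *fubL* is not transcribed.
So FubL is not produced.
Ornithine is present, so CilC is active.
MoO₄²⁻ is present, so LomM is active.
No repressor is bound and CilC and LomM are active, so *fenL* is transcribed.

ON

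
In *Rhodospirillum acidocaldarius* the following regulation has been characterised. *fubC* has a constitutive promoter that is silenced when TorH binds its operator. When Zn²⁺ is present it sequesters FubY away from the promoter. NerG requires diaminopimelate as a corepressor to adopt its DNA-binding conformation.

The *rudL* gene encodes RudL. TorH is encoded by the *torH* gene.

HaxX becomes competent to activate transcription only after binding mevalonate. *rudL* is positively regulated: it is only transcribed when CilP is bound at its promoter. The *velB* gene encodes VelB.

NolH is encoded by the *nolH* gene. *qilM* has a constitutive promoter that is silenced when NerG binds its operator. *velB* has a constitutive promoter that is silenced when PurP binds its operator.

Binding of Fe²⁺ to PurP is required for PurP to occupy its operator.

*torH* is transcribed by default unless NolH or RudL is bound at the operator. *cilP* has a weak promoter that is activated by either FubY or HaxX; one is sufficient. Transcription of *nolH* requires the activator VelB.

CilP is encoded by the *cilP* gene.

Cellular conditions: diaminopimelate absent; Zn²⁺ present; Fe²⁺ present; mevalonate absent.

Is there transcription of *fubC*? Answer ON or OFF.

Fe²⁺ is present, so PurP is active.
With repressor PurP bound, *velB* is not transcribed.
So VelB is not produced.
Required activator VelB is absent, so *nolH* is not transcribed.
So NolH is not produced.
Zn²⁺ is present, so FubY is inactive.
Mevalonate is absent, so HaxX is inactive.
No activator is available at the *cilP* promoter, so *cilP* is not transcribed.
So CilP is not produced.
Required activator CilP is absent, so *rudL* is not transcribed.
So RudL is not produced.
With no repressor bound, *torH* is transcribed.
So TorH is produced and active.
With repressor TorH bound, *fubC* is not transcribed.

OFF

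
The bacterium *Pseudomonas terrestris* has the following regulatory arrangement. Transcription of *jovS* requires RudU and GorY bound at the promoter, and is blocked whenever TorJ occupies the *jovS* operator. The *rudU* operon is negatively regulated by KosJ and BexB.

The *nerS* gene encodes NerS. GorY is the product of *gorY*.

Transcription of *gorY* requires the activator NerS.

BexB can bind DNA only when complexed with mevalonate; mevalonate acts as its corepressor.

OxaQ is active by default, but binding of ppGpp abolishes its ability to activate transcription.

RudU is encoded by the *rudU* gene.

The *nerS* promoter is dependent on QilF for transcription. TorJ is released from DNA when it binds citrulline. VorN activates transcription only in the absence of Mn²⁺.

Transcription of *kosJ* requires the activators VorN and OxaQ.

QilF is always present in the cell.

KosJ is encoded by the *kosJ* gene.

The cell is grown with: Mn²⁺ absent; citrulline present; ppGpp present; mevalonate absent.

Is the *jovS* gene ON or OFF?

ON

Citrulline is present, so TorJ is inactive.
Mn²⁺ is absent, so VorN is active.
ppGpp is present, so OxaQ is inactive.
Required activator OxaQ is absent, so *kosJ* is not transcribed.
So KosJ is not produced.
Mevalonate is absent, so BexB is inactive.
With no repressor bound, *rudU* is transcribed.
So RudU is produced and active.
QilF is produced constitutively and is active.
No repressor is bound and QilF is active, so *nerS* is transcribed.
So NerS is produced and active.
No repressor is bound and NerS is active, so *gorY* is transcribed.
So GorY is produced and active.
No repressor is bound and RudU and GorY are active, so *jovS* is transcribed.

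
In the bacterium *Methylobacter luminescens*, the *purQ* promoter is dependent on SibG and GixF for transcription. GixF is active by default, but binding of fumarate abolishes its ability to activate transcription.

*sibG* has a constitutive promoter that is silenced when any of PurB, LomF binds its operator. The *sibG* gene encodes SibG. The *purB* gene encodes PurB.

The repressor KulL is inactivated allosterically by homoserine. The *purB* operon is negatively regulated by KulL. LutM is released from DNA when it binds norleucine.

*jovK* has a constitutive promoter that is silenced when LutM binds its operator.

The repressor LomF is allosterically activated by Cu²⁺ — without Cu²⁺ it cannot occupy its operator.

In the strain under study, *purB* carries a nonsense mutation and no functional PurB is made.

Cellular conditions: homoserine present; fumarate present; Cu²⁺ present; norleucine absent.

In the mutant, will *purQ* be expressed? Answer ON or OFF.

PurB is non-functional in this strain, so it has no effect.
Cu²⁺ is present, so LomF is active.
With repressor LomF bound, *sibG* is not transcribed.
So SibG is not produced.
Fumarate is present, so GixF is inactive.
Required activator SibG is absent, so *purQ* is not transcribed.

OFF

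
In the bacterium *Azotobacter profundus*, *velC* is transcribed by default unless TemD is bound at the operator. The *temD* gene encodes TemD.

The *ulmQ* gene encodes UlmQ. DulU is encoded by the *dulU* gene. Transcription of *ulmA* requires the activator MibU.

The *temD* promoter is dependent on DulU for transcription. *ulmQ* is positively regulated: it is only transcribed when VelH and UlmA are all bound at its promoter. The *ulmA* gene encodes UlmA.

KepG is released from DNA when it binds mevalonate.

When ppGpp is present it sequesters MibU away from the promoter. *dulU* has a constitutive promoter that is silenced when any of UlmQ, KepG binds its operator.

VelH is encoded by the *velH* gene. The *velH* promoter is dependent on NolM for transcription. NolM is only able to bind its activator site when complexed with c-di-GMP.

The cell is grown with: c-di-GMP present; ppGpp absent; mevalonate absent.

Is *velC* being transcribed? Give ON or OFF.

c-di-GMP is present, so NolM is active.
No repressor is bound and NolM is active, so *velH* is transcribed.
So VelH is produced and active.
ppGpp is absent, so MibU is active.
No repressor is bound and MibU is active, so *ulmA* is transcribed.
So UlmA is produced and active.
No repressor is bound and VelH and UlmA are active, so *ulmQ* is transcribed.
So UlmQ is produced and active.
Mevalonate is absent, so KepG is active.
With repressor UlmQ bound, *dulU* is not transcribed.
So DulU is not produced.
Required activator DulU is absent, so *temD* is not transcribed.
So TemD is not produced.
With no repressor bound, *velC* is transcribed.

ON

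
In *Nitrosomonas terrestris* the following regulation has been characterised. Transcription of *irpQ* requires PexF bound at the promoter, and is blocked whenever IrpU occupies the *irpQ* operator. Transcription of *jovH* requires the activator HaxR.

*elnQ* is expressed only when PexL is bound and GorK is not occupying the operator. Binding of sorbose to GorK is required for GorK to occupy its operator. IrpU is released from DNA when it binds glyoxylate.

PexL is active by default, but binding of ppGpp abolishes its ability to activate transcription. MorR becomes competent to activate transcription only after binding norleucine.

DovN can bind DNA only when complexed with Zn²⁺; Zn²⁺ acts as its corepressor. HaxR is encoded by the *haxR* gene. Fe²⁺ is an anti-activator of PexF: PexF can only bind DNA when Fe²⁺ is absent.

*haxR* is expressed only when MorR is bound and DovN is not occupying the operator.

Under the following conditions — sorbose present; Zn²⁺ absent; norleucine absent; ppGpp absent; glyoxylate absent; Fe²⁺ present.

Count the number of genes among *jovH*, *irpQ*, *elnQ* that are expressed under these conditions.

Norleucine is absent, so MorR is inactive.
Zn²⁺ is absent, so DovN is inactive.
Required activator MorR is absent, so *haxR* is not transcribed.
So HaxR is not produced.
Required activator HaxR is absent, so *jovH* is not transcribed.
→ *jovH* is OFF.
Glyoxylate is absent, so IrpU is active.
Fe²⁺ is present, so PexF is inactive.
With repressor IrpU bound, *irpQ* is not transcribed.
→ *irpQ* is OFF.
ppGpp is absent, so PexL is active.
Sorbose is present, so GorK is active.
With repressor GorK bound, *elnQ* is not transcribed.
→ *elnQ* is OFF.
0 of the 3 genes are transcribed.

0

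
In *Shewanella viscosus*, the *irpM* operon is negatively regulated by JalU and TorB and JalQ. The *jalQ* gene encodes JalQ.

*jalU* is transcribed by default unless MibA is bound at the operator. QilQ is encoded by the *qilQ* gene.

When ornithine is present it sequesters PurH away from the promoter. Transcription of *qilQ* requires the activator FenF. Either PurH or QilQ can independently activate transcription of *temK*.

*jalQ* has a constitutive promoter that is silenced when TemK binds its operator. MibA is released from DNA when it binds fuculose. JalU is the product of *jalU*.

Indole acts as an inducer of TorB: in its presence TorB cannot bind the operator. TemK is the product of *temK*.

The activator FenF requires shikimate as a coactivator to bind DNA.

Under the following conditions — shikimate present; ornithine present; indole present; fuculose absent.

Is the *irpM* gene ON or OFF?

ON

Fuculose is absent, so MibA is active.
With repressor MibA bound, *jalU* is not transcribed.
So JalU is not produced.
Indole is present, so TorB is inactive.
Ornithine is present, so PurH is inactive.
Shikimate is present, so FenF is active.
No repressor is bound and FenF is active, so *qilQ* is transcribed.
So QilQ is produced and active.
Activator QilQ is present, so *temK* is transcribed.
So TemK is produced and active.
With repressor TemK bound, *jalQ* is not transcribed.
So JalQ is not produced.
With no repressor bound, *irpM* is transcribed.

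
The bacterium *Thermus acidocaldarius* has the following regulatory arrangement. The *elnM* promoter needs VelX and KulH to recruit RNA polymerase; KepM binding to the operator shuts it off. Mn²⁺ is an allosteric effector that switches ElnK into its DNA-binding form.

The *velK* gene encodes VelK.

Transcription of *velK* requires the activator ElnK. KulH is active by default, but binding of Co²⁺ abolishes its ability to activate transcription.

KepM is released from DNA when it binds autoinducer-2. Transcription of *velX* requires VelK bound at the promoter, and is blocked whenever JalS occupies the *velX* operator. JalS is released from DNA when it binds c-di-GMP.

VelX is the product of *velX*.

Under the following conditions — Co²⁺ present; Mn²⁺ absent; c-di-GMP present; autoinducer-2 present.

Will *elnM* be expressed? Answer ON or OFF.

OFF

Autoinducer-2 is present, so KepM is inactive.
Mn²⁺ is absent, so ElnK is inactive.
Required activator ElnK is absent, so *velK* is not transcribed.
So VelK is not produced.
c-di-GMP is present, so JalS is inactive.
Required activator VelK is absent, so *velX* is not transcribed.
So VelX is not produced.
Co²⁺ is present, so KulH is inactive.
Required activator VelX is absent, so *elnM* is not transcribed.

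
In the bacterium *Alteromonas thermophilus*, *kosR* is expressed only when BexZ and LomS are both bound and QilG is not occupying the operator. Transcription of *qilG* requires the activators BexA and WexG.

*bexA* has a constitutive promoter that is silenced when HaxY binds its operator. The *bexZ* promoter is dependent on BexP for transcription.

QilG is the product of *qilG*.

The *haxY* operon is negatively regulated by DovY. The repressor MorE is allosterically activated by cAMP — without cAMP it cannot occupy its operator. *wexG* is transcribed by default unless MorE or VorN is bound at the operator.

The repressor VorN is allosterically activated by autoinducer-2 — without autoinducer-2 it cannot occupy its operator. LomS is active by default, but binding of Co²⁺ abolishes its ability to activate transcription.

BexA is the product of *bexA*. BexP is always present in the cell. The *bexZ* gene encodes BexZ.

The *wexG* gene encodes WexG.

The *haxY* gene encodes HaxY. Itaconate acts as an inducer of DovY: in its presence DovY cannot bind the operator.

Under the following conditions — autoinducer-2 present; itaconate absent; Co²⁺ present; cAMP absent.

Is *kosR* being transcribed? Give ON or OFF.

BexP is produced constitutively and is active.
No repressor is bound and BexP is active, so *bexZ* is transcribed.
So BexZ is produced and active.
Co²⁺ is present, so LomS is inactive.
Itaconate is absent, so DovY is active.
With repressor DovY bound, *haxY* is not transcribed.
So HaxY is not produced.
With no repressor bound, *bexA* is transcribed.
So BexA is produced and active.
cAMP is absent, so MorE is inactive.
Autoinducer-2 is present, so VorN is active.
With repressor VorN bound, *wexG* is not transcribed.
So WexG is not produced.
Required activator WexG is absent, so *qilG* is not transcribed.
So QilG is not produced.
Required activator LomS is absent, so *kosR* is not transcribed.

OFF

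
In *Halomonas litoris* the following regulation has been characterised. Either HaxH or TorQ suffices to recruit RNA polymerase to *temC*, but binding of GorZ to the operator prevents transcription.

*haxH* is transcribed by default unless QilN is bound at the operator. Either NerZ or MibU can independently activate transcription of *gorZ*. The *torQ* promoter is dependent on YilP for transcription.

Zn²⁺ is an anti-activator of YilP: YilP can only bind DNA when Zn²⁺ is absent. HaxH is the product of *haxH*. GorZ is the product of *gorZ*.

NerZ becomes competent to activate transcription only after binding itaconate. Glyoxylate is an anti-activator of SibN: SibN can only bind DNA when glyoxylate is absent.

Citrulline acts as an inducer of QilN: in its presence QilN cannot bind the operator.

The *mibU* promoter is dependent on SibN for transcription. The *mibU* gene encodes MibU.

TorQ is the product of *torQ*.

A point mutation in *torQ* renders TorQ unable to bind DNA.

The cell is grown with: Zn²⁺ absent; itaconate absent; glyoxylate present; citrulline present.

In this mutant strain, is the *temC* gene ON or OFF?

ON

Itaconate is absent, so NerZ is inactive.
Glyoxylate is present, so SibN is inactive.
Required activator SibN is absent, so *mibU* is not transcribed.
So MibU is not produced.
No activator is available at the *gorZ* promoter, so *gorZ* is not transcribed.
So GorZ is not produced.
Citrulline is present, so QilN is inactive.
With no repressor bound, *haxH* is transcribed.
So HaxH is produced and active.
TorQ is non-functional in this strain, so it has no effect.
Activator HaxH is present, so *temC* is transcribed.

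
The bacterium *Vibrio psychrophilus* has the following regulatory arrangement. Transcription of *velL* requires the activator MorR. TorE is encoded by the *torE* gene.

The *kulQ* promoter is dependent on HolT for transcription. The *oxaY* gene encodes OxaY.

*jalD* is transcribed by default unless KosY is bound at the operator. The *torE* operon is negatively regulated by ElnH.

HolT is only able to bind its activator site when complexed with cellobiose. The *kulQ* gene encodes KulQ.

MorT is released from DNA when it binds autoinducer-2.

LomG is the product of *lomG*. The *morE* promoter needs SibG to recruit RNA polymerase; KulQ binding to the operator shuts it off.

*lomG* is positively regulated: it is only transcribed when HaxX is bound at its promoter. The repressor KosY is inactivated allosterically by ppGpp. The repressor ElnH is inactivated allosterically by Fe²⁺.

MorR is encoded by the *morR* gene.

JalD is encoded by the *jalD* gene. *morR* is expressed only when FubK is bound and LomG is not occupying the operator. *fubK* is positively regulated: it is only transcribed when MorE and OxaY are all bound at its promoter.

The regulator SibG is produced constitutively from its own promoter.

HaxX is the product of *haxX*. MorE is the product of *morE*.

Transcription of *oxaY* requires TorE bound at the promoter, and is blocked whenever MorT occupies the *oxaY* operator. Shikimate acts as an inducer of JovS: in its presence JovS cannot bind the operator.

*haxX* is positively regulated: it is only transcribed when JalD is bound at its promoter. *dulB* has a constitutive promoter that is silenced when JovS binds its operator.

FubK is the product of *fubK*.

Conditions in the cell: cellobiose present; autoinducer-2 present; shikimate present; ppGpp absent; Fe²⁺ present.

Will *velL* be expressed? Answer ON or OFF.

OFF

ppGpp is absent, so KosY is active.
With repressor KosY bound, *jalD* is not transcribed.
So JalD is not produced.
Required activator JalD is absent, so *haxX* is not transcribed.
So HaxX is not produced.
Required activator HaxX is absent, so *lomG* is not transcribed.
So LomG is not produced.
Cellobiose is present, so HolT is active.
No repressor is bound and HolT is active, so *kulQ* is transcribed.
So KulQ is produced and active.
SibG is produced constitutively and is active.
With repressor KulQ bound, *morE* is not transcribed.
So MorE is not produced.
Autoinducer-2 is present, so MorT is inactive.
Fe²⁺ is present, so ElnH is inactive.
With no repressor bound, *torE* is transcribed.
So TorE is produced and active.
No repressor is bound and TorE is active, so *oxaY* is transcribed.
So OxaY is produced and active.
Required activator MorE is absent, so *fubK* is not transcribed.
So FubK is not produced.
Required activator FubK is absent, so *morR* is not transcribed.
So MorR is not produced.
Required activator MorR is absent, so *velL* is not transcribed.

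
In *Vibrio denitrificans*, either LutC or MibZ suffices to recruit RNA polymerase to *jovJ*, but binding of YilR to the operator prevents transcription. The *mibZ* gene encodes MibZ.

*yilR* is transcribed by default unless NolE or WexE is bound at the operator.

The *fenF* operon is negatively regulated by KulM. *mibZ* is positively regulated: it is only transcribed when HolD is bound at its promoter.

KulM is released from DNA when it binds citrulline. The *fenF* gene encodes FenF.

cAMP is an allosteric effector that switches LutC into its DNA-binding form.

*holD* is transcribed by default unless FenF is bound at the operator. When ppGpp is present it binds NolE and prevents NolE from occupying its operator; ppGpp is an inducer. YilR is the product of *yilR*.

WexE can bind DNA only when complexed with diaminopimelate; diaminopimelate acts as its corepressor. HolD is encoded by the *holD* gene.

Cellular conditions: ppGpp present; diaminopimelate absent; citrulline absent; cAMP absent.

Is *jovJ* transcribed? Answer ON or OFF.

OFF

cAMP is absent, so LutC is inactive.
ppGpp is present, so NolE is inactive.
Diaminopimelate is absent, so WexE is inactive.
With no repressor bound, *yilR* is transcribed.
So YilR is produced and active.
Citrulline is absent, so KulM is active.
With repressor KulM bound, *fenF* is not transcribed.
So FenF is not produced.
With no repressor bound, *holD* is transcribed.
So HolD is produced and active.
No repressor is bound and HolD is active, so *mibZ* is transcribed.
So MibZ is produced and active.
With repressor YilR bound, *jovJ* is not transcribed.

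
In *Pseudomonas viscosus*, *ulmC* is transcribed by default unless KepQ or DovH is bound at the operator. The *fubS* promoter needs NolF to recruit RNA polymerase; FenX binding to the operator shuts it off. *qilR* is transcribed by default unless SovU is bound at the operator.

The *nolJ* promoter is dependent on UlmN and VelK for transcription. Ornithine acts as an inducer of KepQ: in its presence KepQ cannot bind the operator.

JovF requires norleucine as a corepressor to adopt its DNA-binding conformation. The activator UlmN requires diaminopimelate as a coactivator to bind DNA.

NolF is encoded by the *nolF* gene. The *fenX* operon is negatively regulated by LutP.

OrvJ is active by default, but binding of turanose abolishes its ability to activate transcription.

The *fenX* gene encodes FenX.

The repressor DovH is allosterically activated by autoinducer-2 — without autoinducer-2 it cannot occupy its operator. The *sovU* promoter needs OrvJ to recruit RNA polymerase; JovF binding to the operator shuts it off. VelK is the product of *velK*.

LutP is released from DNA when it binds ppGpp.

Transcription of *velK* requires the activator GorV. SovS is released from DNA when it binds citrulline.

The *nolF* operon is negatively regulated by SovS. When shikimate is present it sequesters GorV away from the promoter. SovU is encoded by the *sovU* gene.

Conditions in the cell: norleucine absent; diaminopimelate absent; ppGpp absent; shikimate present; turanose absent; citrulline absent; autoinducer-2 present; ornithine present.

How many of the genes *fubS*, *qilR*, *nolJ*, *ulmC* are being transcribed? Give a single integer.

0

ppGpp is absent, so LutP is active.
With repressor LutP bound, *fenX* is not transcribed.
So FenX is not produced.
Citrulline is absent, so SovS is active.
With repressor SovS bound, *nolF* is not transcribed.
So NolF is not produced.
Required activator NolF is absent, so *fubS* is not transcribed.
→ *fubS* is OFF.
Norleucine is absent, so JovF is inactive.
Turanose is absent, so OrvJ is active.
No repressor is bound and OrvJ is active, so *sovU* is transcribed.
So SovU is produced and active.
With repressor SovU bound, *qilR* is not transcribed.
→ *qilR* is OFF.
Diaminopimelate is absent, so UlmN is inactive.
Shikimate is present, so GorV is inactive.
Required activator GorV is absent, so *velK* is not transcribed.
So VelK is not produced.
Required activator UlmN is absent, so *nolJ* is not transcribed.
→ *nolJ* is OFF.
Ornithine is present, so KepQ is inactive.
Autoinducer-2 is present, so DovH is active.
With repressor DovH bound, *ulmC* is not transcribed.
→ *ulmC* is OFF.
0 of the 4 genes are transcribed.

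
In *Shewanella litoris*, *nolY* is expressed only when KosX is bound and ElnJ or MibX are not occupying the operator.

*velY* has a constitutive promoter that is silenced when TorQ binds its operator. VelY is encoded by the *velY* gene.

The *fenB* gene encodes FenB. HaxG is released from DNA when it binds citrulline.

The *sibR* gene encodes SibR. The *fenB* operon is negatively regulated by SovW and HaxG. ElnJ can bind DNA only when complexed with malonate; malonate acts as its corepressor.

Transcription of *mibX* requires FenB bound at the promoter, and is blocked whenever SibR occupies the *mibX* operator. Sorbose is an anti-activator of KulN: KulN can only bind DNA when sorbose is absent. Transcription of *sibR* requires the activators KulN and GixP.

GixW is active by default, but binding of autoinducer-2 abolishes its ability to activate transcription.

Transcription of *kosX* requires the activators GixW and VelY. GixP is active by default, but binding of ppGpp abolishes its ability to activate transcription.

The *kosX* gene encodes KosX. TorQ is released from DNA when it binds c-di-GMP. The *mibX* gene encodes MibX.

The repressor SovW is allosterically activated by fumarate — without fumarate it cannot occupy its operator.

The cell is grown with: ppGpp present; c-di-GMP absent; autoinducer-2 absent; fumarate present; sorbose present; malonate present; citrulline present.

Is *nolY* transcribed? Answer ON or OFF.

OFF

Autoinducer-2 is absent, so GixW is active.
c-di-GMP is absent, so TorQ is active.
With repressor TorQ bound, *velY* is not transcribed.
So VelY is not produced.
Required activator VelY is absent, so *kosX* is not transcribed.
So KosX is not produced.
Malonate is present, so ElnJ is active.
Fumarate is present, so SovW is active.
Citrulline is present, so HaxG is inactive.
With repressor SovW bound, *fenB* is not transcribed.
So FenB is not produced.
Sorbose is present, so KulN is inactive.
ppGpp is present, so GixP is inactive.
Required activator KulN is absent, so *sibR* is not transcribed.
So SibR is not produced.
Required activator FenB is absent, so *mibX* is not transcribed.
So MibX is not produced.
With repressor ElnJ bound, *nolY* is not transcribed.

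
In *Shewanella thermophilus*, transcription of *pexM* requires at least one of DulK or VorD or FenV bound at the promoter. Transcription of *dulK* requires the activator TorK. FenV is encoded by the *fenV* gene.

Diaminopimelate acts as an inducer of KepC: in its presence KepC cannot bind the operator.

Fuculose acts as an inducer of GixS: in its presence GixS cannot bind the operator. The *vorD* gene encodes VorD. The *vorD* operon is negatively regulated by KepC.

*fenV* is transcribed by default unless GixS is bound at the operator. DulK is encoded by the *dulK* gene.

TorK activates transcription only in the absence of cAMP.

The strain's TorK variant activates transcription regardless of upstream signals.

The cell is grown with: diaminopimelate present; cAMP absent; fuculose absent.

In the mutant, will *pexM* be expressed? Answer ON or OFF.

TorK is constitutively active in this strain.
No repressor is bound and TorK is active, so *dulK* is transcribed.
So DulK is produced and active.
Diaminopimelate is present, so KepC is inactive.
With no repressor bound, *vorD* is transcribed.
So VorD is produced and active.
Fuculose is absent, so GixS is active.
With repressor GixS bound, *fenV* is not transcribed.
So FenV is not produced.
Activator DulK is present, so *pexM* is transcribed.

ON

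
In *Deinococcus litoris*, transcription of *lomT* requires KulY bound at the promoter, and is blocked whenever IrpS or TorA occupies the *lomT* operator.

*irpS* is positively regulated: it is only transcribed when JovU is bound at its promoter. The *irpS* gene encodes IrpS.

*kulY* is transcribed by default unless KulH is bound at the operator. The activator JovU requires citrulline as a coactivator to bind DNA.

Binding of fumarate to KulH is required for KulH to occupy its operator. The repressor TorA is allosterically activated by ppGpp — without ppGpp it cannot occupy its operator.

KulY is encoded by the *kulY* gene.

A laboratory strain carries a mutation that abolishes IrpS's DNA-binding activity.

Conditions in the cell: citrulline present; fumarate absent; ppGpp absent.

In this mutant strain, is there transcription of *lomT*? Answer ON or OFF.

ON

IrpS is non-functional in this strain, so it has no effect.
ppGpp is absent, so TorA is inactive.
Fumarate is absent, so KulH is inactive.
With no repressor bound, *kulY* is transcribed.
So KulY is produced and active.
No repressor is bound and KulY is active, so *lomT* is transcribed.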